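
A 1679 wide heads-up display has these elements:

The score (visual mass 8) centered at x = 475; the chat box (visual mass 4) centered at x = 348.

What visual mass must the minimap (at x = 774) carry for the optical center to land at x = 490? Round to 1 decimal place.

w ≈ 2.4

Known weights sum to 8 + 4 = 12; their moment is 8·475 + 4·348 = 5192.
Set Σw·x/Σw = 490: (5192 + 774w) = 490·(12 + w).
So w = (490·12 − 5192)/(774 − 490) = 688/284 ≈ 2.42.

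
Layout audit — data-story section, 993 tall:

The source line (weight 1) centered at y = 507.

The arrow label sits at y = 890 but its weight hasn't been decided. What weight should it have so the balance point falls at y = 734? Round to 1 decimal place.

w ≈ 1.5

Known: weight 1 with moment 1·507 = 507.
Set Σw·y/Σw = 734: (507 + 890w) = 734·(1 + w).
So w = (734·1 − 507)/(890 − 734) = 227/156 ≈ 1.46.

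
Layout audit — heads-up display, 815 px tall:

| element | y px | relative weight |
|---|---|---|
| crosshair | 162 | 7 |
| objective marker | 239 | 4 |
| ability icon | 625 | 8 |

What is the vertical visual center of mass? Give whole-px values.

y ≈ 373

Σw = 7 + 4 + 8 = 19.
y-moment: 7·162 + 4·239 + 8·625 = 7090; centroid 7090/19 ≈ 373.16.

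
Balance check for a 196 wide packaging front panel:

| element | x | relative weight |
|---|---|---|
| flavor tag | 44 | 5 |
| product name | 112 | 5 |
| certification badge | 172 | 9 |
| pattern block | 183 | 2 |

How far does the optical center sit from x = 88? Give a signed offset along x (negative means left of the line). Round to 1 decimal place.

Weights sum to 5 + 5 + 9 + 2 = 21.
x: (5·44 + 5·112 + 9·172 + 2·183) / 21 = 2694 / 21 ≈ 128.29
Offset from x = 88: 128.29 − 88 ≈ 40.29.

≈ 40.3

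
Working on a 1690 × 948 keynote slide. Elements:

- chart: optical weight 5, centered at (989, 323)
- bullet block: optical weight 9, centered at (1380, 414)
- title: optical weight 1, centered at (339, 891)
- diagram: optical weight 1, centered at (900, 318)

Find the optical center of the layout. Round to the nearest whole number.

Σw = 5 + 9 + 1 + 1 = 16.
Σw·x = 5·989 + 9·1380 + 1·339 + 1·900 = 18604, so x̄ = 18604/16 ≈ 1162.75.
Σw·y = 5·323 + 9·414 + 1·891 + 1·318 = 6550, so ȳ = 6550/16 ≈ 409.38.

(1163, 409)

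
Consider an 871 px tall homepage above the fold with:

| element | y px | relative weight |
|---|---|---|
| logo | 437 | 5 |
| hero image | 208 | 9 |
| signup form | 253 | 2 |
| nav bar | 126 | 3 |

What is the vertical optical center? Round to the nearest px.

y ≈ 260

Σw = 5 + 9 + 2 + 3 = 19.
y-moment: 5·437 + 9·208 + 2·253 + 3·126 = 4941; centroid 4941/19 ≈ 260.05.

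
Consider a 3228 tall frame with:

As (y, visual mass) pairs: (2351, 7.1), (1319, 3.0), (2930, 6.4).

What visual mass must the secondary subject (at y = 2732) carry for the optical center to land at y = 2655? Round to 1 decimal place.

w ≈ 57.2

Existing Σw = 16.5 (7.1 + 3.0 + 6.4); existing moment 7.1·2351 + 3.0·1319 + 6.4·2930 = 39401.1.
Set Σw·y/Σw = 2655: (39401.1 + 2732w) = 2655·(16.5 + w).
Rearranging, w·(2732 − 2655) = 2655·16.5 − 39401.1 = 4406.4, so w ≈ 4406.4/77 = 57.23.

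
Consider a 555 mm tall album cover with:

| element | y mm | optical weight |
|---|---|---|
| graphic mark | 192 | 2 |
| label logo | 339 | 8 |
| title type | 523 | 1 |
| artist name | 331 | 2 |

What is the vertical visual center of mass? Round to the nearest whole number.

y ≈ 329

Σw = 2 + 8 + 1 + 2 = 13.
y-moment: 2·192 + 8·339 + 1·523 + 2·331 = 4281; centroid 4281/13 ≈ 329.31.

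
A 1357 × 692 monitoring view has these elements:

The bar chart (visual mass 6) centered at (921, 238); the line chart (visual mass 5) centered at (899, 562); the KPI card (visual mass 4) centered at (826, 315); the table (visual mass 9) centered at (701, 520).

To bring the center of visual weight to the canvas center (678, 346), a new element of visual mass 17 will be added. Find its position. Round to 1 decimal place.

(480.2, 235.8)

New total weight: (6 + 5 + 4 + 9) + 17 = 41.
Along x: (19634 + 17·x) / 41 = 678 (existing moment 6·921 + 5·899 + 4·826 + 9·701 = 19634) ⇒ x = (27798 − 19634) / 17 ≈ 480.24.
Along y: (10178 + 17·y) / 41 = 346 (existing moment 6·238 + 5·562 + 4·315 + 9·520 = 10178) ⇒ y = (14186 − 10178) / 17 ≈ 235.76.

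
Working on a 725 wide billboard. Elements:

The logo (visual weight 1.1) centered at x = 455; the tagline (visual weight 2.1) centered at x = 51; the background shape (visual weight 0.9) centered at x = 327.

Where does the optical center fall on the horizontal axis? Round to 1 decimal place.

Total weight = 1.1 + 2.1 + 0.9 = 4.1.
x-moment: 1.1·455 + 2.1·51 + 0.9·327 = 901.9; centroid 901.9/4.1 ≈ 219.98.

x ≈ 220.0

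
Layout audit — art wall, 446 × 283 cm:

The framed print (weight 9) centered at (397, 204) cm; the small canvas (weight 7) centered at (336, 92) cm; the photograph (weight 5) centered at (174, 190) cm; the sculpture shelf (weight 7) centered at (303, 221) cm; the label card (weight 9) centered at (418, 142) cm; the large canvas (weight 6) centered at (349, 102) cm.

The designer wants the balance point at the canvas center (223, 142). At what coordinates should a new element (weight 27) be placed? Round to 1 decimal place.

New total weight: (9 + 7 + 5 + 7 + 9 + 6) + 27 = 70.
x: target moment 70×223 = 15610; current 9·397 + 7·336 + 5·174 + 7·303 + 9·418 + 6·349 = 14772; the new element supplies 838, so x = 838/27 ≈ 31.04.
y: target moment 70×142 = 9940; current 9·204 + 7·92 + 5·190 + 7·221 + 9·142 + 6·102 = 6867; the new element supplies 3073, so y = 3073/27 ≈ 113.81.

(31.0, 113.8)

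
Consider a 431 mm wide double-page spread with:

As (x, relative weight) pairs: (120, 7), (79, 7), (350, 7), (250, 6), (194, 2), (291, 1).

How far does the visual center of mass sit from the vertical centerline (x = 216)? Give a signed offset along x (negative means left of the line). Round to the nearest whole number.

≈ -15 mm

Σw = 7 + 7 + 7 + 6 + 2 + 1 = 30.
x-moment: 7·120 + 7·79 + 7·350 + 6·250 + 2·194 + 1·291 = 6022; centroid 6022/30 ≈ 200.73.
Against x = 216, that's 200.73 − 216 = -15.27.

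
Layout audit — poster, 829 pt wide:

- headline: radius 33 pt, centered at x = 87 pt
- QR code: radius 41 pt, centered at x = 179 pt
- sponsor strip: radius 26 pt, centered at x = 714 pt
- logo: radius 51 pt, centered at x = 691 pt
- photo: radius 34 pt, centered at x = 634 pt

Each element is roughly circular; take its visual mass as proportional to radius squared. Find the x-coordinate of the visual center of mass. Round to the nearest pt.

Weights ∝ r²: headline 33² = 1089, QR code 41² = 1681, sponsor strip 26² = 676, logo 51² = 2601, photo 34² = 1156; Σw = 7203.
Σw·x = 1089·87 + 1681·179 + 676·714 + 2601·691 + 1156·634 = 3408501, so x̄ = 3408501/7203 ≈ 473.21.

x ≈ 473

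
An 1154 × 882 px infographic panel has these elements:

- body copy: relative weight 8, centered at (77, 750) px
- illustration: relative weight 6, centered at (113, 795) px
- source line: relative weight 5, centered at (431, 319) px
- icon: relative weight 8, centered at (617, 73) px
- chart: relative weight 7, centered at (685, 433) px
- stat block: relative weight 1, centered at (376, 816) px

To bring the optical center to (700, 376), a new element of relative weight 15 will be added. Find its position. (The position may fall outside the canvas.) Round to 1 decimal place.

With the new element, Σw becomes 8 + 6 + 5 + 8 + 7 + 1 + 15 = 50.
x: need Σw·x = 50·700 = 35000. Existing = 8·77 + 6·113 + 5·431 + 8·617 + 7·685 + 1·376 = 13556. Remainder 21444 / 15 ≈ 1429.60.
y: need Σw·y = 50·376 = 18800. Existing = 8·750 + 6·795 + 5·319 + 8·73 + 7·433 + 1·816 = 16796. Remainder 2004 / 15 ≈ 133.60.

(1429.6, 133.6)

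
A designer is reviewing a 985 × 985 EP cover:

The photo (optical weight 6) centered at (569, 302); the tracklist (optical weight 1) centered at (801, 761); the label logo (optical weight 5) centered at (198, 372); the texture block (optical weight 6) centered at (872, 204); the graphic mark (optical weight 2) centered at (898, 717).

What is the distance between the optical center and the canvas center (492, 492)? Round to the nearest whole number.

Σw = 6 + 1 + 5 + 6 + 2 = 20.
Σw·x = 6·569 + 1·801 + 5·198 + 6·872 + 2·898 = 12233, so x̄ = 12233/20 ≈ 611.65.
Σw·y = 6·302 + 1·761 + 5·372 + 6·204 + 2·717 = 7091, so ȳ = 7091/20 ≈ 354.55.
From (492, 492): dx = 119.65, dy = -137.45, so the distance is √(dx²+dy²) ≈ 182.23.

≈ 182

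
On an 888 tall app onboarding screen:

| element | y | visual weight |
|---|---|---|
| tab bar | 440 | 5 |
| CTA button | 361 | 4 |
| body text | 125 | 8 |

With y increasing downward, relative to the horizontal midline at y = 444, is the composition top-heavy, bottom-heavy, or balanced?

Total weight = 5 + 4 + 8 = 17.
Σw·y = 5·440 + 4·361 + 8·125 = 4644, so ȳ = 4644/17 ≈ 273.18.
273.2 vs midline 444 → top-heavy.

top-heavy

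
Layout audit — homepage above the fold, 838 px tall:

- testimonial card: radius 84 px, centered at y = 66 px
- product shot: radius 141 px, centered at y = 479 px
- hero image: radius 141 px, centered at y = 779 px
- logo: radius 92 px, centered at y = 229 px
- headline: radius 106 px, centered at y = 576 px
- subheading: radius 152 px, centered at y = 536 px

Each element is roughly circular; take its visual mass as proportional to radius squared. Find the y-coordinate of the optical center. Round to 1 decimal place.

Weights ∝ r²: testimonial card 84² = 7056, product shot 141² = 19881, hero image 141² = 19881, logo 92² = 8464, headline 106² = 11236, subheading 152² = 23104; Σw = 89622.
y-moment: 7056·66 + 19881·479 + 19881·779 + 8464·229 + 11236·576 + 23104·536 = 46269930; centroid 46269930/89622 ≈ 516.28.

y ≈ 516.3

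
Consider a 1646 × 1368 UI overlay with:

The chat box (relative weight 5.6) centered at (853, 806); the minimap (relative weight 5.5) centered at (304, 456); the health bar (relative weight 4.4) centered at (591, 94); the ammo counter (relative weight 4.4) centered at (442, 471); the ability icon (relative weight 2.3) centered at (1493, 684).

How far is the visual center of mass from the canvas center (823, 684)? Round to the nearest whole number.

Total weight = 5.6 + 5.5 + 4.4 + 4.4 + 2.3 = 22.2.
Σw·x = 5.6·853 + 5.5·304 + 4.4·591 + 4.4·442 + 2.3·1493 = 14427.9, so x̄ = 14427.9/22.2 ≈ 649.91.
Σw·y = 5.6·806 + 5.5·456 + 4.4·94 + 4.4·471 + 2.3·684 = 11080.8, so ȳ = 11080.8/22.2 ≈ 499.14.
Offset from (823, 684): Δx ≈ -173.09, Δy ≈ -184.86; distance = √(Δx² + Δy²) ≈ 253.25.

≈ 253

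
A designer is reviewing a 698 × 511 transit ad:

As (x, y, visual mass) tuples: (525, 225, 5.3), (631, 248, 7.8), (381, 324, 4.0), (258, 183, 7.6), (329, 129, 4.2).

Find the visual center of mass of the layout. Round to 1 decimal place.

(435.0, 219.9)

Total weight = 5.3 + 7.8 + 4.0 + 7.6 + 4.2 = 28.9.
Σw·x = 5.3·525 + 7.8·631 + 4.0·381 + 7.6·258 + 4.2·329 = 12570.9, so x̄ = 12570.9/28.9 ≈ 434.98.
Σw·y = 5.3·225 + 7.8·248 + 4.0·324 + 7.6·183 + 4.2·129 = 6355.5, so ȳ = 6355.5/28.9 ≈ 219.91.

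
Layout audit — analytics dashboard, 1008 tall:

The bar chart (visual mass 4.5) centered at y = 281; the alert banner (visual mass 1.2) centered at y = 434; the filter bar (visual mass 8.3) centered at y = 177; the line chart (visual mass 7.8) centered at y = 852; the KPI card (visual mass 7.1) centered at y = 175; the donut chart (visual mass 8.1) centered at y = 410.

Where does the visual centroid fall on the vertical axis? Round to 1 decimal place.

y ≈ 390.9

Weights sum to 4.5 + 1.2 + 8.3 + 7.8 + 7.1 + 8.1 = 37.0.
y: moment 14463.5 / weight 37.0 ≈ 390.91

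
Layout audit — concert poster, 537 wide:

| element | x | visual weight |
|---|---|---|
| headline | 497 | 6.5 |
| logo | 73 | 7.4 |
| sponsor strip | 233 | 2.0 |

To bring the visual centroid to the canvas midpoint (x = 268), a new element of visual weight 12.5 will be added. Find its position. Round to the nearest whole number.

With the new element, Σw becomes 6.5 + 7.4 + 2.0 + 12.5 = 28.4.
Along x: (4236.7 + 12.5·x) / 28.4 = 268 (existing moment 6.5·497 + 7.4·73 + 2.0·233 = 4236.7) ⇒ x = (7611.2 − 4236.7) / 12.5 ≈ 269.96.

x ≈ 270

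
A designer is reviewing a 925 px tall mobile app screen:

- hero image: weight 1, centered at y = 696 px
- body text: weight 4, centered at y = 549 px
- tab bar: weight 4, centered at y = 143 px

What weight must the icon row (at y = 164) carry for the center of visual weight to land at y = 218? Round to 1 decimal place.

w ≈ 27.8

Fixed elements: Σw = 1 + 4 + 4 = 9, Σw·y = 1·696 + 4·549 + 4·143 = 3464.
Set Σw·y/Σw = 218: (3464 + 164w) = 218·(9 + w).
So w = (218·9 − 3464)/(164 − 218) = -1502/-54 ≈ 27.81.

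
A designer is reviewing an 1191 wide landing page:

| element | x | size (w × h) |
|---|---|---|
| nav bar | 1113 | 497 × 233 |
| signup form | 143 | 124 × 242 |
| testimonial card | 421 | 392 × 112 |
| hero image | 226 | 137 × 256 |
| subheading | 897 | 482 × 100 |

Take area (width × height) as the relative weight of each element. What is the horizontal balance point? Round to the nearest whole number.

x ≈ 743

Areas: nav bar 497·233 = 115801, signup form 124·242 = 30008, testimonial card 392·112 = 43904, hero image 137·256 = 35072, subheading 482·100 = 48200. Total weight = 272985.
x: (115801·1113 + 30008·143 + 43904·421 + 35072·226 + 48200·897) / 272985 = 202822913 / 272985 ≈ 742.98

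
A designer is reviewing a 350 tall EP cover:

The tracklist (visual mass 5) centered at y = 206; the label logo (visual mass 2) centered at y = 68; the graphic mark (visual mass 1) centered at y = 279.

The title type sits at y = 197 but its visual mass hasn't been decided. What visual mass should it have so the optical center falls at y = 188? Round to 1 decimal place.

Fixed elements: Σw = 5 + 2 + 1 = 8, Σw·y = 5·206 + 2·68 + 1·279 = 1445.
Set Σw·y/Σw = 188: (1445 + 197w) = 188·(8 + w).
Rearranging, w·(197 − 188) = 188·8 − 1445 = 59, so w ≈ 59/9 = 6.56.

w ≈ 6.6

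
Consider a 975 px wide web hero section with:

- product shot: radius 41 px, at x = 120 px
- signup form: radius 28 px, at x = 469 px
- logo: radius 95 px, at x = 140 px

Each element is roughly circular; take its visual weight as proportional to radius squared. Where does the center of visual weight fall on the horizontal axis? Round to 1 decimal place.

r² weights: product shot 41² = 1681, signup form 28² = 784, logo 95² = 9025. Total = 11490.
x: (1681·120 + 784·469 + 9025·140) / 11490 = 1832916 / 11490 ≈ 159.52

x ≈ 159.5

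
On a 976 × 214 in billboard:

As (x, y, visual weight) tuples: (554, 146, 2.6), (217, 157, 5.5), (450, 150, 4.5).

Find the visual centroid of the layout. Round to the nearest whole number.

Weights sum to 2.6 + 5.5 + 4.5 = 12.6.
x: (2.6·554 + 5.5·217 + 4.5·450) / 12.6 = 4658.9 / 12.6 ≈ 369.75
y: (2.6·146 + 5.5·157 + 4.5·150) / 12.6 = 1918.1 / 12.6 ≈ 152.23

(370, 152)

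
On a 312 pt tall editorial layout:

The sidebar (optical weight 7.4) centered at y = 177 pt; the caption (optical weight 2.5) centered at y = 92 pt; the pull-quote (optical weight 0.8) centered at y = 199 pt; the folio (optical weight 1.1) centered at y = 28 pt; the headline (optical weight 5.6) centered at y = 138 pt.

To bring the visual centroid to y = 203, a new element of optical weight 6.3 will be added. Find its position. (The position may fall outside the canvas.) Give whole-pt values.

y ≈ 366

After adding the new element, total weight = 7.4 + 2.5 + 0.8 + 1.1 + 5.6 + 6.3 = 23.7.
y: target moment 23.7×203 = 4811.1; current 7.4·177 + 2.5·92 + 0.8·199 + 1.1·28 + 5.6·138 = 2502.6; the new element supplies 2308.5, so y = 2308.5/6.3 ≈ 366.43.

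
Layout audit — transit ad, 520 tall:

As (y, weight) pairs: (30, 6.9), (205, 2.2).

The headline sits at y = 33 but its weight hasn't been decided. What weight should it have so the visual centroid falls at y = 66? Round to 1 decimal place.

Existing Σw = 9.1 (6.9 + 2.2); existing moment 6.9·30 + 2.2·205 = 658.0.
Set Σw·y/Σw = 66: (658.0 + 33w) = 66·(9.1 + w).
Solving: w = (66·9.1 − 658.0) / (33 − 66) = -57.4 / -33 ≈ 1.74.

w ≈ 1.7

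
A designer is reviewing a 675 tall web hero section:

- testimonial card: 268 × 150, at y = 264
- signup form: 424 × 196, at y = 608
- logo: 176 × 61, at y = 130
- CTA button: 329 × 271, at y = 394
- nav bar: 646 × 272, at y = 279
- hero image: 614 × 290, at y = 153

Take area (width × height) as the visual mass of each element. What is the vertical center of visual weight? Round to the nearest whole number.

Areas → weights: testimonial card 268·150 = 40200, signup form 424·196 = 83104, logo 176·61 = 10736, CTA button 329·271 = 89159, nav bar 646·272 = 175712, hero image 614·290 = 178060; Σw = 576971.
y: (40200·264 + 83104·608 + 10736·130 + 89159·394 + 175712·279 + 178060·153) / 576971 = 173931186 / 576971 ≈ 301.46

y ≈ 301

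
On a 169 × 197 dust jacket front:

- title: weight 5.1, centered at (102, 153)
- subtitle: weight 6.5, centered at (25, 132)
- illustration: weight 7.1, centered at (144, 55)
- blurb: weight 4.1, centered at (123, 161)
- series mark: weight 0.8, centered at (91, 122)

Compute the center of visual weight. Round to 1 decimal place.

(96.7, 118.1)

Weights sum to 5.1 + 6.5 + 7.1 + 4.1 + 0.8 = 23.6.
x-moment: 5.1·102 + 6.5·25 + 7.1·144 + 4.1·123 + 0.8·91 = 2282.2; centroid 2282.2/23.6 ≈ 96.70.
y-moment: 5.1·153 + 6.5·132 + 7.1·55 + 4.1·161 + 0.8·122 = 2786.5; centroid 2786.5/23.6 ≈ 118.07.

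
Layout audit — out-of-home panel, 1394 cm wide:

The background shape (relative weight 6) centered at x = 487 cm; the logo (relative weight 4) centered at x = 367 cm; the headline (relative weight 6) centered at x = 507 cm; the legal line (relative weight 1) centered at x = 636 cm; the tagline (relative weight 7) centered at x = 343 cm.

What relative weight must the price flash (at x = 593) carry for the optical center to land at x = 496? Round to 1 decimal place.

Existing Σw = 24 (6 + 4 + 6 + 1 + 7); existing moment 6·487 + 4·367 + 6·507 + 1·636 + 7·343 = 10469.
For the centroid to hit 496: (10469 + w·593) / (24 + w) = 496.
Rearranging, w·(593 − 496) = 496·24 − 10469 = 1435, so w ≈ 1435/97 = 14.79.

w ≈ 14.8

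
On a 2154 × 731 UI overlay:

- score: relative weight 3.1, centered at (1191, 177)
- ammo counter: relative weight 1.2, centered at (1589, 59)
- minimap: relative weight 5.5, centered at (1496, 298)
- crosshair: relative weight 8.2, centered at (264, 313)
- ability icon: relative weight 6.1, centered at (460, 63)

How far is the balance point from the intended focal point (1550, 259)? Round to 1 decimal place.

Weights sum to 3.1 + 1.2 + 5.5 + 8.2 + 6.1 = 24.1.
x: (3.1·1191 + 1.2·1589 + 5.5·1496 + 8.2·264 + 6.1·460) / 24.1 = 18797.7 / 24.1 ≈ 779.99
y: (3.1·177 + 1.2·59 + 5.5·298 + 8.2·313 + 6.1·63) / 24.1 = 5209.4 / 24.1 ≈ 216.16
Relative to (1550, 259): Δ = (-770.01, -42.84); |Δ| = √(-770.01² + -42.84²) ≈ 771.20.

≈ 771.2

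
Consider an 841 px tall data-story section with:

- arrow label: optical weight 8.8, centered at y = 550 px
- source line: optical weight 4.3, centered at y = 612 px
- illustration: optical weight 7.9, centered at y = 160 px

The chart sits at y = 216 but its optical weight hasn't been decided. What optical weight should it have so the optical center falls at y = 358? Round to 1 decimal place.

w ≈ 8.6

Known weights sum to 8.8 + 4.3 + 7.9 = 21.0; their moment is 8.8·550 + 4.3·612 + 7.9·160 = 8735.6.
For the centroid to hit 358: (8735.6 + w·216) / (21.0 + w) = 358.
Solving: w = (358·21.0 − 8735.6) / (216 − 358) = -1217.6 / -142 ≈ 8.57.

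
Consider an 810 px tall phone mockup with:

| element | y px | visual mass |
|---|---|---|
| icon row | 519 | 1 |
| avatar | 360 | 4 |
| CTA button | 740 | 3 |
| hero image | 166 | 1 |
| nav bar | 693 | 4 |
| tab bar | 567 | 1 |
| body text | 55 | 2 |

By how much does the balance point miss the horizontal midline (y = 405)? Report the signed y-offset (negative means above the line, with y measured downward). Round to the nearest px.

Σw = 1 + 4 + 3 + 1 + 4 + 1 + 2 = 16.
y: moment 7794 / weight 16 ≈ 487.12
Against y = 405, that's 487.12 − 405 = 82.12.

≈ 82 px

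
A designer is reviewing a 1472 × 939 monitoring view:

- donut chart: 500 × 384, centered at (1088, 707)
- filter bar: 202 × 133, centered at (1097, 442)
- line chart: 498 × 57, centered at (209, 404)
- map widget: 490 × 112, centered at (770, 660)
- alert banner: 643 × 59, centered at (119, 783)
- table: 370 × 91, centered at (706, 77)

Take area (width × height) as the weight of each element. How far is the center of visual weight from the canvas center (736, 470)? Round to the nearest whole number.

Taking area as weight: donut chart 500·384 = 192000, filter bar 202·133 = 26866, line chart 498·57 = 28386, map widget 490·112 = 54880, alert banner 643·59 = 37937, table 370·91 = 33670. Sum 373739.
x: moment 314843799 / weight 373739 ≈ 842.42
Σw·y = 227604777; ȳ = 227604777/373739 ≈ 608.99.
From (736, 470): dx = 106.42, dy = 138.99, so the distance is √(dx²+dy²) ≈ 175.05.

≈ 175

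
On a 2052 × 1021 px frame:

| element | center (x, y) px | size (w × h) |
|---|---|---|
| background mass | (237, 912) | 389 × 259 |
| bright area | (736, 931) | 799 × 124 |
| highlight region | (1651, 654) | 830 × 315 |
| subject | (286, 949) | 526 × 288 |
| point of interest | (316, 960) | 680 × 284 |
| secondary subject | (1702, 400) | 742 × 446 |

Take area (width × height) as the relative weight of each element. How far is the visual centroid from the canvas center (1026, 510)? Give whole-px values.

Areas → weights: background mass 389·259 = 100751, bright area 799·124 = 99076, highlight region 830·315 = 261450, subject 526·288 = 151488, point of interest 680·284 = 193120, secondary subject 742·446 = 330932; Σw = 1136817.
Σw·x = 1196049625; x̄ = 1196049625/1136817 ≈ 1052.10.
y: moment 816643080 / weight 1136817 ≈ 718.36
From (1026, 510): dx = 26.10, dy = 208.36, so the distance is √(dx²+dy²) ≈ 209.99.

≈ 210 px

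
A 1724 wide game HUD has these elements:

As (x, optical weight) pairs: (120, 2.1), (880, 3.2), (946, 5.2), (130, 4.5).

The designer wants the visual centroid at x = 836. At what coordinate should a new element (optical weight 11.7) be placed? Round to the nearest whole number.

New total weight: (2.1 + 3.2 + 5.2 + 4.5) + 11.7 = 26.7.
x: need Σw·x = 26.7·836 = 22321.2. Existing = 2.1·120 + 3.2·880 + 5.2·946 + 4.5·130 = 8572.2. Remainder 13749.0 / 11.7 ≈ 1175.13.

x ≈ 1175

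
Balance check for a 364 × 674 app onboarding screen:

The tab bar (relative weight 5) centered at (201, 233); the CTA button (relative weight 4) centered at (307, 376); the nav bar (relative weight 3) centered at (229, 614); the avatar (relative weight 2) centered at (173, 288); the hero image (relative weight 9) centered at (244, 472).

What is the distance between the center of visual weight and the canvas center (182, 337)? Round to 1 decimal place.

≈ 88.4

Weights sum to 5 + 4 + 3 + 2 + 9 = 23.
x-moment: 5·201 + 4·307 + 3·229 + 2·173 + 9·244 = 5462; centroid 5462/23 ≈ 237.48.
y-moment: 5·233 + 4·376 + 3·614 + 2·288 + 9·472 = 9335; centroid 9335/23 ≈ 405.87.
From (182, 337): dx = 55.48, dy = 68.87, so the distance is √(dx²+dy²) ≈ 88.44.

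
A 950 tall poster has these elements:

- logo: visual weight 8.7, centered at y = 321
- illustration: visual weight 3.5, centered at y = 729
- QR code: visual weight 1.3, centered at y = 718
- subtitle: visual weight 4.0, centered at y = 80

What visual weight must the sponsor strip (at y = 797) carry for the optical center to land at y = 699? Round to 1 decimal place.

Existing Σw = 17.5 (8.7 + 3.5 + 1.3 + 4.0); existing moment 8.7·321 + 3.5·729 + 1.3·718 + 4.0·80 = 6597.6.
Balance at y = 699 requires (6597.6 + w·797) / (17.5 + w) = 699.
Solving: w = (699·17.5 − 6597.6) / (797 − 699) = 5634.9 / 98 ≈ 57.50.

w ≈ 57.5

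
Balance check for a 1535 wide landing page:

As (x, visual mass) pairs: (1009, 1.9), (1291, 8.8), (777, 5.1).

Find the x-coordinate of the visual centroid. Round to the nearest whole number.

x ≈ 1091

Σw = 1.9 + 8.8 + 5.1 = 15.8.
x-moment: 1.9·1009 + 8.8·1291 + 5.1·777 = 17240.6; centroid 17240.6/15.8 ≈ 1091.18.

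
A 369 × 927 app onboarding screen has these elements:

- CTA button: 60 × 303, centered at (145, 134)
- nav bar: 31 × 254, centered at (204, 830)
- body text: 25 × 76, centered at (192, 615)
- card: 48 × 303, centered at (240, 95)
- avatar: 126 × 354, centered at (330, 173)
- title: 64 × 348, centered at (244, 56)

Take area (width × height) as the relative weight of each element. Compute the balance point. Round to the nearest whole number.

Areas: CTA button 60·303 = 18180, nav bar 31·254 = 7874, body text 25·76 = 1900, card 48·303 = 14544, avatar 126·354 = 44604, title 64·348 = 22272. Total weight = 109374.
Σw·x = 28251444; x̄ = 28251444/109374 ≈ 258.30.
y: moment 20485444 / weight 109374 ≈ 187.30

(258, 187)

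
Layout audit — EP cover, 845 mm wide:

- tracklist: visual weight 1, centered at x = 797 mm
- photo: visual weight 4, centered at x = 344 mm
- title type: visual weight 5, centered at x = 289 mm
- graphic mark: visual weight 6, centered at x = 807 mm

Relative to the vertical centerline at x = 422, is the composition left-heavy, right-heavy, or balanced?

Weights sum to 1 + 4 + 5 + 6 = 16.
Σw·x = 1·797 + 4·344 + 5·289 + 6·807 = 8460, so x̄ = 8460/16 ≈ 528.75.
528.8 lies right of the midline 422, so the layout is right-heavy.

right-heavy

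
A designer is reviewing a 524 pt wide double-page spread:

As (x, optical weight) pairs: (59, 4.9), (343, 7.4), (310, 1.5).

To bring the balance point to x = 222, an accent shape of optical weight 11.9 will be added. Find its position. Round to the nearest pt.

x ≈ 203

After adding the accent shape, total weight = 4.9 + 7.4 + 1.5 + 11.9 = 25.7.
Along x: (3292.3 + 11.9·x) / 25.7 = 222 (existing moment 4.9·59 + 7.4·343 + 1.5·310 = 3292.3) ⇒ x = (5705.4 − 3292.3) / 11.9 ≈ 202.78.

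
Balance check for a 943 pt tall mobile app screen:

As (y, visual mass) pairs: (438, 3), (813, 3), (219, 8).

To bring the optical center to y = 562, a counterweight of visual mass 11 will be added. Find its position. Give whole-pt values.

y ≈ 777

New total weight: (3 + 3 + 8) + 11 = 25.
Along y: (5505 + 11·y) / 25 = 562 (existing moment 3·438 + 3·813 + 8·219 = 5505) ⇒ y = (14050 − 5505) / 11 ≈ 776.82.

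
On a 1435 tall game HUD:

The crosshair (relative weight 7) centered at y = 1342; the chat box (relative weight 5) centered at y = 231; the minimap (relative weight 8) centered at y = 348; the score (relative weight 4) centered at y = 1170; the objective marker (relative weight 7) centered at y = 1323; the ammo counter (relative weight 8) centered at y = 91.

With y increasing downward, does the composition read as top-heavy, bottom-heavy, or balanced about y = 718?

Total weight = 7 + 5 + 8 + 4 + 7 + 8 = 39.
y: (7·1342 + 5·231 + 8·348 + 4·1170 + 7·1323 + 8·91) / 39 = 28002 / 39 ≈ 718.00
That equals the midline 718 — balanced.

balanced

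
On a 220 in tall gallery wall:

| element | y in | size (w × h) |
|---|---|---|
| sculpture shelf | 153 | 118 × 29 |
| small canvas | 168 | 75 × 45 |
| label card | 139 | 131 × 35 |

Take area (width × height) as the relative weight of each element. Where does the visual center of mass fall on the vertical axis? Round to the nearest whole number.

y ≈ 152

Areas → weights: sculpture shelf 118·29 = 3422, small canvas 75·45 = 3375, label card 131·35 = 4585; Σw = 11382.
y: (3422·153 + 3375·168 + 4585·139) / 11382 = 1727881 / 11382 ≈ 151.81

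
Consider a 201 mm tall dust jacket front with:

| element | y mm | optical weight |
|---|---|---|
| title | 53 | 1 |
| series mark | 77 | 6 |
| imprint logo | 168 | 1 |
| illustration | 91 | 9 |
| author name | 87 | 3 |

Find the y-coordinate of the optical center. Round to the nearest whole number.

Σw = 1 + 6 + 1 + 9 + 3 = 20.
y: (1·53 + 6·77 + 1·168 + 9·91 + 3·87) / 20 = 1763 / 20 ≈ 88.15

y ≈ 88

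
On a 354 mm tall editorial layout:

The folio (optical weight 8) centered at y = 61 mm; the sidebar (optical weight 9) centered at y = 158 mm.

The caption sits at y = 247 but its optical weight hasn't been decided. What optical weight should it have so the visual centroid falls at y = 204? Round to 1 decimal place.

w ≈ 36.2

Fixed elements: Σw = 8 + 9 = 17, Σw·y = 8·61 + 9·158 = 1910.
Balance at y = 204 requires (1910 + w·247) / (17 + w) = 204.
Rearranging, w·(247 − 204) = 204·17 − 1910 = 1558, so w ≈ 1558/43 = 36.23.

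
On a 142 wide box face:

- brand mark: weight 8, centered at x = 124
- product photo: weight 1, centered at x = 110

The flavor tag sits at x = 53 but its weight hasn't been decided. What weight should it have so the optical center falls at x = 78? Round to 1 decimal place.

w ≈ 16.0

Existing Σw = 9 (8 + 1); existing moment 8·124 + 1·110 = 1102.
Balance at x = 78 requires (1102 + w·53) / (9 + w) = 78.
Rearranging, w·(53 − 78) = 78·9 − 1102 = -400, so w ≈ -400/-25 = 16.00.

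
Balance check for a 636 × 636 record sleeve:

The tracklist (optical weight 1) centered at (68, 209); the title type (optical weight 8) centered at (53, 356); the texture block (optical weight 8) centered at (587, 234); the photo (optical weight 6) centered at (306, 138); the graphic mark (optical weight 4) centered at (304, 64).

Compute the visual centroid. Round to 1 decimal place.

(305.2, 222.7)

Total weight = 1 + 8 + 8 + 6 + 4 = 27.
x-moment: 1·68 + 8·53 + 8·587 + 6·306 + 4·304 = 8240; centroid 8240/27 ≈ 305.19.
y-moment: 1·209 + 8·356 + 8·234 + 6·138 + 4·64 = 6013; centroid 6013/27 ≈ 222.70.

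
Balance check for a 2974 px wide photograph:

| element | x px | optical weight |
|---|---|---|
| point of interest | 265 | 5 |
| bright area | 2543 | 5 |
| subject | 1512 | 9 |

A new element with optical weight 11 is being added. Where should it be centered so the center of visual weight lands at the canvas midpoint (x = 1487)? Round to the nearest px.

After adding the new element, total weight = 5 + 5 + 9 + 11 = 30.
Along x: (27648 + 11·x) / 30 = 1487 (existing moment 5·265 + 5·2543 + 9·1512 = 27648) ⇒ x = (44610 − 27648) / 11 ≈ 1542.00.

x ≈ 1542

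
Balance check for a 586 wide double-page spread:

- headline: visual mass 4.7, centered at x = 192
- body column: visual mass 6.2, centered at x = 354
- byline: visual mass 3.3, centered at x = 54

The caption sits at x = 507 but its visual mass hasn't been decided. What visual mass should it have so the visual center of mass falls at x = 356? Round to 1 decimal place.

w ≈ 11.8

Known weights sum to 4.7 + 6.2 + 3.3 = 14.2; their moment is 4.7·192 + 6.2·354 + 3.3·54 = 3275.4.
Set Σw·x/Σw = 356: (3275.4 + 507w) = 356·(14.2 + w).
Solving: w = (356·14.2 − 3275.4) / (507 − 356) = 1779.8 / 151 ≈ 11.79.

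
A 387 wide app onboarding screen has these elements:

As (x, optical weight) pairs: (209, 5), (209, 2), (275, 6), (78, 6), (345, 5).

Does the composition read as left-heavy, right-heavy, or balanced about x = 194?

Σw = 5 + 2 + 6 + 6 + 5 = 24.
Σw·x = 5·209 + 2·209 + 6·275 + 6·78 + 5·345 = 5306, so x̄ = 5306/24 ≈ 221.08.
Since 221.1 is right of 194, the composition reads right-heavy.

right-heavy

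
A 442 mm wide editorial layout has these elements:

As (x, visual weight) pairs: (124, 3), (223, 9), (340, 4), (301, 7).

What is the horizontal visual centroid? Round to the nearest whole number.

Total weight = 3 + 9 + 4 + 7 = 23.
x-moment: 3·124 + 9·223 + 4·340 + 7·301 = 5846; centroid 5846/23 ≈ 254.17.

x ≈ 254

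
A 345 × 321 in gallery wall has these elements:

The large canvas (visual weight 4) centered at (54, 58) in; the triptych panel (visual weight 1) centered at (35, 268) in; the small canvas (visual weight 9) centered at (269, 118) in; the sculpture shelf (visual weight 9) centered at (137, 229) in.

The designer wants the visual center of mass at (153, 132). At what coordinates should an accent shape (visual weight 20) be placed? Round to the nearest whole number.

New total weight: (4 + 1 + 9 + 9) + 20 = 43.
x: need Σw·x = 43·153 = 6579. Existing = 4·54 + 1·35 + 9·269 + 9·137 = 3905. Remainder 2674 / 20 ≈ 133.70.
y: need Σw·y = 43·132 = 5676. Existing = 4·58 + 1·268 + 9·118 + 9·229 = 3623. Remainder 2053 / 20 ≈ 102.65.

(134, 103)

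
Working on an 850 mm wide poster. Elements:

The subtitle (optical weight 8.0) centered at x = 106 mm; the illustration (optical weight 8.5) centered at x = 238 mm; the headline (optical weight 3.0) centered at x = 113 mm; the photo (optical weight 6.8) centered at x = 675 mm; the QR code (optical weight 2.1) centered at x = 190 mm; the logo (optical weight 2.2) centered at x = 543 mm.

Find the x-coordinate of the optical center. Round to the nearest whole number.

Weights sum to 8.0 + 8.5 + 3.0 + 6.8 + 2.1 + 2.2 = 30.6.
x: moment 9393.6 / weight 30.6 ≈ 306.98

x ≈ 307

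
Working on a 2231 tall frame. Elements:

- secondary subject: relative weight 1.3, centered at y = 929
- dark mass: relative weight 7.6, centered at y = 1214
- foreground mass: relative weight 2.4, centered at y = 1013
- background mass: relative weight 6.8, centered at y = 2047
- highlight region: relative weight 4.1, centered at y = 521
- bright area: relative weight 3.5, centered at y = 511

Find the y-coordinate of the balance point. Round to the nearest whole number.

Σw = 1.3 + 7.6 + 2.4 + 6.8 + 4.1 + 3.5 = 25.7.
Σw·y = 30709.5; ȳ = 30709.5/25.7 ≈ 1194.92.

y ≈ 1195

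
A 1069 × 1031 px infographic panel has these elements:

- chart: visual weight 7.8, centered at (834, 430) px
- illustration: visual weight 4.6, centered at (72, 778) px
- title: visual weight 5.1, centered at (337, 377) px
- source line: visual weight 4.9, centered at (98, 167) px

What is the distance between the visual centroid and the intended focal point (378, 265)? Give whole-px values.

≈ 169 px

Total weight = 7.8 + 4.6 + 5.1 + 4.9 = 22.4.
x: (7.8·834 + 4.6·72 + 5.1·337 + 4.9·98) / 22.4 = 9035.3 / 22.4 ≈ 403.36
y: (7.8·430 + 4.6·778 + 5.1·377 + 4.9·167) / 22.4 = 9673.8 / 22.4 ≈ 431.87
Relative to (378, 265): Δ = (25.36, 166.87); |Δ| = √(25.36² + 166.87²) ≈ 168.78.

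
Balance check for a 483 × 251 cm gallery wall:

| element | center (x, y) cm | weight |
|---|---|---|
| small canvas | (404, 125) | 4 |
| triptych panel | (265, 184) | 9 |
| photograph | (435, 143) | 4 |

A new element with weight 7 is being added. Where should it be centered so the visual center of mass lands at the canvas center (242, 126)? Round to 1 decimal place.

After adding the new element, total weight = 4 + 9 + 4 + 7 = 24.
x: need Σw·x = 24·242 = 5808. Existing = 4·404 + 9·265 + 4·435 = 5741. Remainder 67 / 7 ≈ 9.57.
y: need Σw·y = 24·126 = 3024. Existing = 4·125 + 9·184 + 4·143 = 2728. Remainder 296 / 7 ≈ 42.29.

(9.6, 42.3)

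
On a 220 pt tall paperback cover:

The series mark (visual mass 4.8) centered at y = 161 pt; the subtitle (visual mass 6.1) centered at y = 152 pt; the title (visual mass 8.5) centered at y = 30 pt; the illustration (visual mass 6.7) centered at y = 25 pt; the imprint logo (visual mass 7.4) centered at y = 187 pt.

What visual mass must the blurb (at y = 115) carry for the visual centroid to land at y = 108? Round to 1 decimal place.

Known weights sum to 4.8 + 6.1 + 8.5 + 6.7 + 7.4 = 33.5; their moment is 4.8·161 + 6.1·152 + 8.5·30 + 6.7·25 + 7.4·187 = 3506.3.
For the centroid to hit 108: (3506.3 + w·115) / (33.5 + w) = 108.
Rearranging, w·(115 − 108) = 108·33.5 − 3506.3 = 111.7, so w ≈ 111.7/7 = 15.96.

w ≈ 16.0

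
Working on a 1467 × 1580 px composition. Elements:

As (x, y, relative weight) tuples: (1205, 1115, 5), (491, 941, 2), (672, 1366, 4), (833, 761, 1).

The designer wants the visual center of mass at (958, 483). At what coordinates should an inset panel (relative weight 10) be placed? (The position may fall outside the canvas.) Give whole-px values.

(1055, -306)

With the inset panel, Σw becomes 5 + 2 + 4 + 1 + 10 = 22.
x: target moment 22×958 = 21076; current 5·1205 + 2·491 + 4·672 + 1·833 = 10528; the inset panel supplies 10548, so x = 10548/10 ≈ 1054.80.
y: target moment 22×483 = 10626; current 5·1115 + 2·941 + 4·1366 + 1·761 = 13682; the inset panel supplies -3056, so y = -3056/10 ≈ -305.60.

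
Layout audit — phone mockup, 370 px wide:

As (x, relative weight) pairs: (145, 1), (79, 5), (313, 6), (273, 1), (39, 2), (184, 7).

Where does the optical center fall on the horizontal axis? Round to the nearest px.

Weights sum to 1 + 5 + 6 + 1 + 2 + 7 = 22.
x-moment: 1·145 + 5·79 + 6·313 + 1·273 + 2·39 + 7·184 = 4057; centroid 4057/22 ≈ 184.41.

x ≈ 184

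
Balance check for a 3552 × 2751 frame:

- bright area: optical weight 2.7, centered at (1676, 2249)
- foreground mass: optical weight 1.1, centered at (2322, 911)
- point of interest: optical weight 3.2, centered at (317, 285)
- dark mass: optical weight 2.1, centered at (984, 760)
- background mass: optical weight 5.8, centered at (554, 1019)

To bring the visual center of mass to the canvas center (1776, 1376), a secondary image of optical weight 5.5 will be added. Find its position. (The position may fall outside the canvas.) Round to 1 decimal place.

New total weight: (2.7 + 1.1 + 3.2 + 2.1 + 5.8) + 5.5 = 20.4.
x: need Σw·x = 20.4·1776 = 36230.4. Existing = 2.7·1676 + 1.1·2322 + 3.2·317 + 2.1·984 + 5.8·554 = 13373.4. Remainder 22857.0 / 5.5 ≈ 4155.82.
y: need Σw·y = 20.4·1376 = 28070.4. Existing = 2.7·2249 + 1.1·911 + 3.2·285 + 2.1·760 + 5.8·1019 = 15492.6. Remainder 12577.8 / 5.5 ≈ 2286.87.

(4155.8, 2286.9)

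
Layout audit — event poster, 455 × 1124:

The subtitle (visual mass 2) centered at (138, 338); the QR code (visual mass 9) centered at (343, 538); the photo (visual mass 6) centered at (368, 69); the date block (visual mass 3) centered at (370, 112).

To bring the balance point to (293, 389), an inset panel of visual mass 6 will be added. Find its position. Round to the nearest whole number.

(156, 641)

New total weight: (2 + 9 + 6 + 3) + 6 = 26.
x: need Σw·x = 26·293 = 7618. Existing = 2·138 + 9·343 + 6·368 + 3·370 = 6681. Remainder 937 / 6 ≈ 156.17.
y: need Σw·y = 26·389 = 10114. Existing = 2·338 + 9·538 + 6·69 + 3·112 = 6268. Remainder 3846 / 6 ≈ 641.00.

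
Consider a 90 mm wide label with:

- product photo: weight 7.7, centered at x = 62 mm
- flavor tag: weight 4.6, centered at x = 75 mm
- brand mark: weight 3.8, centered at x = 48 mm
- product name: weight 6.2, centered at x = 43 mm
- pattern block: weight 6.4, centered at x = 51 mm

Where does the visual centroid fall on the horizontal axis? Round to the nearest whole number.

Σw = 7.7 + 4.6 + 3.8 + 6.2 + 6.4 = 28.7.
x: (7.7·62 + 4.6·75 + 3.8·48 + 6.2·43 + 6.4·51) / 28.7 = 1597.8 / 28.7 ≈ 55.67

x ≈ 56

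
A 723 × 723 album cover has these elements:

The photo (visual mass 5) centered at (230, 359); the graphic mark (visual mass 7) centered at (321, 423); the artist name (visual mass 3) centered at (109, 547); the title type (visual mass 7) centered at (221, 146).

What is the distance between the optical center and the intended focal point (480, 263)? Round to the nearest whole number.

Σw = 5 + 7 + 3 + 7 = 22.
Σw·x = 5·230 + 7·321 + 3·109 + 7·221 = 5271, so x̄ = 5271/22 ≈ 239.59.
Σw·y = 5·359 + 7·423 + 3·547 + 7·146 = 7419, so ȳ = 7419/22 ≈ 337.23.
From (480, 263): dx = -240.41, dy = 74.23, so the distance is √(dx²+dy²) ≈ 251.61.

≈ 252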